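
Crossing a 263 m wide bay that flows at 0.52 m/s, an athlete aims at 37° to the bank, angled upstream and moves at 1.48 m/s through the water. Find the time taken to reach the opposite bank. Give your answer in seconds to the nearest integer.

The component of the athlete's velocity perpendicular to the bank is 1.48 × sin 37° = 0.891 m/s.
The flow acts along the bank and has no component across it.
Time = 263 / 0.891 = 295.278 s.

295 s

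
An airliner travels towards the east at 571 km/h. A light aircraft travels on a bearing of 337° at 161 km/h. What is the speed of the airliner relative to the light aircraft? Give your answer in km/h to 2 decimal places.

651.00 km/h

Taking east as x and north as y: airliner velocity = (571.000, 0.000) km/h; light aircraft velocity = (-62.908, 148.201) km/h.
Velocity of airliner relative to light aircraft = (571.000, 0.000) − (-62.908, 148.201) = (633.908, -148.201) km/h.
Magnitude = |(633.908, -148.201)| = 651.001 km/h.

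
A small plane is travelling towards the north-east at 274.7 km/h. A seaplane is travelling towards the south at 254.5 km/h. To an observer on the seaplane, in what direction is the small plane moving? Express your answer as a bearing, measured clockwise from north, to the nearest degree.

Taking east as x and north as y: small plane velocity = (194.242, 194.242) km/h; seaplane velocity = (0.000, -254.500) km/h.
Velocity of small plane relative to seaplane = (194.242, 194.242) − (0.000, -254.500) = (194.242, 448.742) km/h.
Bearing = atan2(194.24, 448.74) = 23.41° clockwise from north.

023°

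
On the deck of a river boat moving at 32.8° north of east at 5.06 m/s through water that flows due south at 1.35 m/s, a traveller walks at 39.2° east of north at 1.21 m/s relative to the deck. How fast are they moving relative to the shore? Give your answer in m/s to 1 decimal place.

5.5 m/s

In east/north components (m/s): traveller relative to river boat = (0.765, 0.938); river boat relative to water = (4.253, 2.741); water relative to ground = (0.000, -1.350).
Sum = (5.018, 2.329) m/s.
Speed = |(5.018, 2.329)| = 5.532 m/s.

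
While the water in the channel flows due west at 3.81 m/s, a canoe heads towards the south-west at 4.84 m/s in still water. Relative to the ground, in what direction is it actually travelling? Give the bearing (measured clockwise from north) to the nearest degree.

245°

Taking east as x and north as y: velocity relative to the water = (-3.422, -3.422) m/s; the water relative to ground = (-3.810, 0.000) m/s.
Velocity relative to ground = (-3.422, -3.422) + (-3.810, 0.000) = (-7.232, -3.422) m/s.
Bearing = atan2(-7.23, -3.42) = 244.68° clockwise from north.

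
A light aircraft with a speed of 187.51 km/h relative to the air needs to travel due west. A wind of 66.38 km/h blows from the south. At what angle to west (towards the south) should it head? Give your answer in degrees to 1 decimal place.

20.7°

The wind pushes perpendicular to the desired track; the heading must have a component into the wind equal to 66.38 km/h: 187.51 sin θ = 66.38.
sin θ = 0.3540, so θ = 20.733°.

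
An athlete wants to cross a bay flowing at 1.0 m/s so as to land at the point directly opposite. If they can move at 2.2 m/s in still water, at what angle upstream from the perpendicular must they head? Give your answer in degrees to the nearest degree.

To cancel the current, the upstream component of the athlete's velocity must equal the flow: 2.2 sin θ = 1.0.
sin θ = 1.0 / 2.2 = 0.4545.
θ = arcsin(0.4545) = 27.036°.

27°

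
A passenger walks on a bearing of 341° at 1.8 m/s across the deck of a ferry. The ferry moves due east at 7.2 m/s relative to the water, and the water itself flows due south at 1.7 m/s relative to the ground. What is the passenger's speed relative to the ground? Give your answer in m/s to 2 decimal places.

In east/north components (m/s): passenger relative to ferry = (-0.586, 1.702); ferry relative to water = (7.200, 0.000); water relative to ground = (0.000, -1.700).
Sum = (6.614, 0.002) m/s.
Speed = |(6.614, 0.002)| = 6.614 m/s.

6.61 m/s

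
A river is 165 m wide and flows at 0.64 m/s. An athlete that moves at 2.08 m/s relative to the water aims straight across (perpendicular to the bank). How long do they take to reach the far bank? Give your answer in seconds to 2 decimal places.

79.33 s

The component of the athlete's velocity perpendicular to the bank is 2.08 m/s.
The current is parallel to the bank, so it does not affect the crossing time.
Time = 165 / 2.080 = 79.327 s.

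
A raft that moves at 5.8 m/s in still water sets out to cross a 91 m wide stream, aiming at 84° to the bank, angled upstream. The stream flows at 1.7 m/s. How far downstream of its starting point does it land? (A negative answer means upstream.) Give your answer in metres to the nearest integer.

Perpendicular speed = 5.768 m/s; crossing time = 91 / 5.768 = 15.776 s.
Net downstream speed = 1.094 m/s.
Drift = 1.094 × 15.776 = 17.255 m (downstream).

17 m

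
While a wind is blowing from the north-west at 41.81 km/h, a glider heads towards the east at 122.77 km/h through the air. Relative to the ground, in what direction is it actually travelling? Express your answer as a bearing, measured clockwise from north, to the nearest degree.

Taking east as x and north as y: velocity relative to the air = (122.770, 0.000) km/h; the air relative to ground = (29.564, -29.564) km/h.
Velocity relative to ground = (122.770, 0.000) + (29.564, -29.564) = (152.334, -29.564) km/h.
Bearing = atan2(152.33, -29.56) = 100.98° clockwise from north.

101°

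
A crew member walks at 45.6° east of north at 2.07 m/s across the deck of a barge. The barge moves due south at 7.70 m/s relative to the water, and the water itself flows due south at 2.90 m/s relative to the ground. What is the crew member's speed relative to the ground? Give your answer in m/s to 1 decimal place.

9.3 m/s

In east/north components (m/s): crew member relative to barge = (1.479, 1.448); barge relative to water = (0.000, -7.700); water relative to ground = (0.000, -2.900).
Sum = (1.479, -9.152) m/s.
Speed = |(1.479, -9.152)| = 9.270 m/s.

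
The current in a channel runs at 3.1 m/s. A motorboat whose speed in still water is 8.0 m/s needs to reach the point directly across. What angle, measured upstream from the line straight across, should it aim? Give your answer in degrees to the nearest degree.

23°

To cancel the current, the upstream component of the motorboat's velocity must equal the flow: 8.0 sin θ = 3.1.
sin θ = 3.1 / 8.0 = 0.3875.
θ = arcsin(0.3875) = 22.799°.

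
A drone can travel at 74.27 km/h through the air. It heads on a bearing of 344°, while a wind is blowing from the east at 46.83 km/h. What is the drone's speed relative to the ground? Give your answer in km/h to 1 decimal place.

Taking east as x and north as y: velocity relative to the air = (-20.472, 71.393) km/h; the air relative to ground = (-46.830, 0.000) km/h.
Velocity relative to ground = (-20.472, 71.393) + (-46.830, 0.000) = (-67.302, 71.393) km/h.
Speed = |(-67.302, 71.393)| = 98.114 km/h.

98.1 km/h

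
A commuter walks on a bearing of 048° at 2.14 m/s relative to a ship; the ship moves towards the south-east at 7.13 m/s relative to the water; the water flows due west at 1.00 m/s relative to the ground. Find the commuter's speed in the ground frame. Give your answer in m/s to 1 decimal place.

In east/north components (m/s): commuter relative to ship = (1.590, 1.432); ship relative to water = (5.042, -5.042); water relative to ground = (-1.000, 0.000).
Sum = (5.632, -3.610) m/s.
Speed = |(5.632, -3.610)| = 6.690 m/s.

6.7 m/s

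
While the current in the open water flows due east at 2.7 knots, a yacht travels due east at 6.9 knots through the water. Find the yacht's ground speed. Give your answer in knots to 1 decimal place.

9.6 knots

Taking east as x and north as y: velocity relative to the water = (6.900, 0.000) knots; the water relative to ground = (2.700, 0.000) knots.
Velocity relative to ground = (6.900, 0.000) + (2.700, 0.000) = (9.600, 0.000) knots.
Speed = |(9.600, 0.000)| = 9.600 knots.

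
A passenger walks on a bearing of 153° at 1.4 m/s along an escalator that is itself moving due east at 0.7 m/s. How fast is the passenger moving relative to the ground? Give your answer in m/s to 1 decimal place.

Taking east as x and north as y: escalator velocity = (0.700, 0.000) m/s; passenger velocity relative to escalator = (0.636, -1.247) m/s.
Velocity relative to ground = (0.700, 0.000) + (0.636, -1.247) = (1.336, -1.247) m/s.
Speed = |(1.336, -1.247)| = 1.828 m/s.

1.8 m/s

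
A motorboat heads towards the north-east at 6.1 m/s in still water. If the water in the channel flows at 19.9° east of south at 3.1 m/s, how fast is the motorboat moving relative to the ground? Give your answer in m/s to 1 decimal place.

Taking east as x and north as y: velocity relative to the water = (4.313, 4.313) m/s; the water relative to ground = (1.055, -2.915) m/s.
Velocity relative to ground = (4.313, 4.313) + (1.055, -2.915) = (5.369, 1.398) m/s.
Speed = |(5.369, 1.398)| = 5.548 m/s.

5.5 m/s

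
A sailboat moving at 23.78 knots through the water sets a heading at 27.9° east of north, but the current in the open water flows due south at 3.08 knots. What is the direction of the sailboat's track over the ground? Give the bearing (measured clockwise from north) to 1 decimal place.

031.8°

Taking east as x and north as y: velocity relative to the water = (11.127, 21.016) knots; the water relative to ground = (0.000, -3.080) knots.
Velocity relative to ground = (11.127, 21.016) + (0.000, -3.080) = (11.127, 17.936) knots.
Bearing = atan2(11.13, 17.94) = 31.82° clockwise from north.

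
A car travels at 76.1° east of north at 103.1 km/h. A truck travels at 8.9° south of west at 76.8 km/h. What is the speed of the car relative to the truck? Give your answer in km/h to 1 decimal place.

Taking east as x and north as y: car velocity = (100.081, 24.768) km/h; truck velocity = (-75.875, -11.882) km/h.
Velocity of car relative to truck = (100.081, 24.768) − (-75.875, -11.882) = (175.956, 36.649) km/h.
Magnitude = |(175.956, 36.649)| = 179.732 km/h.

179.7 km/h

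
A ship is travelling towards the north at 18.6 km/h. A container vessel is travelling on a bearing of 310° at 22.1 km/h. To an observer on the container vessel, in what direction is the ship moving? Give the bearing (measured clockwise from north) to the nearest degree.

Taking east as x and north as y: ship velocity = (0.000, 18.600) km/h; container vessel velocity = (-16.930, 14.206) km/h.
Velocity of ship relative to container vessel = (0.000, 18.600) − (-16.930, 14.206) = (16.930, 4.394) km/h.
Bearing = atan2(16.93, 4.39) = 75.45° clockwise from north.

075°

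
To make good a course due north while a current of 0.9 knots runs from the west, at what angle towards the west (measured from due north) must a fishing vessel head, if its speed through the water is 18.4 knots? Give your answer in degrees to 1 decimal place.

2.8°

The current pushes perpendicular to the desired track; the heading must have a component into the current equal to 0.9 knots: 18.4 sin θ = 0.9.
sin θ = 0.0489, so θ = 2.804°.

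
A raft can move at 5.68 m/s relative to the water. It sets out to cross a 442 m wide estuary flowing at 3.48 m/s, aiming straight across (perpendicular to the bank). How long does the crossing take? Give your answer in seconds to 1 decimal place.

The component of the raft's velocity perpendicular to the bank is 5.68 m/s.
Only the cross-stream component determines the crossing time; the current contributes nothing perpendicular to the bank.
Time = 442 / 5.680 = 77.817 s.

77.8 s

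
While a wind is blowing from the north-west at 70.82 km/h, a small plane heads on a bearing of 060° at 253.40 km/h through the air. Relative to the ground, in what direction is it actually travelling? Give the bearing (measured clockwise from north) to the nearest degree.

074°

Taking east as x and north as y: velocity relative to the air = (219.451, 126.700) km/h; the air relative to ground = (50.077, -50.077) km/h.
Velocity relative to ground = (219.451, 126.700) + (50.077, -50.077) = (269.528, 76.623) km/h.
Bearing = atan2(269.53, 76.62) = 74.13° clockwise from north.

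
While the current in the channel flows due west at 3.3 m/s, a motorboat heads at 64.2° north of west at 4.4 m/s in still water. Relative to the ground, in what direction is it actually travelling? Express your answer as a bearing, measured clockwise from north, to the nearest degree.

Taking east as x and north as y: velocity relative to the water = (-1.915, 3.961) m/s; the water relative to ground = (-3.300, 0.000) m/s.
Velocity relative to ground = (-1.915, 3.961) + (-3.300, 0.000) = (-5.215, 3.961) m/s.
Bearing = atan2(-5.22, 3.96) = 307.22° clockwise from north.

307°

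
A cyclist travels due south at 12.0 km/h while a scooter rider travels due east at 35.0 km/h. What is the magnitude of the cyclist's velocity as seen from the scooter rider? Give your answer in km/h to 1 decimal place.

Taking east as x and north as y: cyclist velocity = (0.000, -12.000) km/h; scooter rider velocity = (35.000, 0.000) km/h.
Velocity of cyclist relative to scooter rider = (0.000, -12.000) − (35.000, 0.000) = (-35.000, -12.000) km/h.
Magnitude = |(-35.000, -12.000)| = 37.000 km/h.

37.0 km/h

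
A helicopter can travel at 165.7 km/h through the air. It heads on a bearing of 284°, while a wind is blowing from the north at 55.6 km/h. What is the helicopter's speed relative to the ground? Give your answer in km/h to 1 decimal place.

161.5 km/h

Taking east as x and north as y: velocity relative to the air = (-160.778, 40.086) km/h; the air relative to ground = (0.000, -55.600) km/h.
Velocity relative to ground = (-160.778, 40.086) + (0.000, -55.600) = (-160.778, -15.514) km/h.
Speed = |(-160.778, -15.514)| = 161.525 km/h.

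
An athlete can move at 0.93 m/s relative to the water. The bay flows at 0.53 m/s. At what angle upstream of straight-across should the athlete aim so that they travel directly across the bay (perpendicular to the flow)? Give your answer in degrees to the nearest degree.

To cancel the current, the upstream component of the athlete's velocity must equal the flow: 0.93 sin θ = 0.53.
sin θ = 0.53 / 0.93 = 0.5699.
θ = arcsin(0.5699) = 34.743°.

35°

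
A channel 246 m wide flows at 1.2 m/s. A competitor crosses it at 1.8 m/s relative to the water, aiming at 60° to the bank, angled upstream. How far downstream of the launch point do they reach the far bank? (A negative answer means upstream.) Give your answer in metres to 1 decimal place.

Perpendicular speed = 1.559 m/s; crossing time = 246 / 1.559 = 157.809 s.
Net downstream speed = 0.300 m/s.
Drift = 0.300 × 157.809 = 47.343 m (downstream).

47.3 m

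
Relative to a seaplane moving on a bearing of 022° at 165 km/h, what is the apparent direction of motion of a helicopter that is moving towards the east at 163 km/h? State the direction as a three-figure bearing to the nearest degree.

147°

Taking east as x and north as y: helicopter velocity = (163.000, 0.000) km/h; seaplane velocity = (61.810, 152.985) km/h.
Velocity of helicopter relative to seaplane = (163.000, 0.000) − (61.810, 152.985) = (101.190, -152.985) km/h.
Bearing = atan2(101.19, -152.99) = 146.52° clockwise from north.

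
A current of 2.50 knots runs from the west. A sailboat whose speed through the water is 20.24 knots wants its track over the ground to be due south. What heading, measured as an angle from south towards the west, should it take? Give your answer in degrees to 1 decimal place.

The current pushes perpendicular to the desired track; the heading must have a component into the current equal to 2.50 knots: 20.24 sin θ = 2.50.
sin θ = 0.1235, so θ = 7.095°.

7.1°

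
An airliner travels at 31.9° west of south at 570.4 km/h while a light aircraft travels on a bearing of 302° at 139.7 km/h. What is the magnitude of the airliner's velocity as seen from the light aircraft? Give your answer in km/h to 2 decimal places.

Taking east as x and north as y: airliner velocity = (-301.421, -484.253) km/h; light aircraft velocity = (-118.472, 74.030) km/h.
Velocity of airliner relative to light aircraft = (-301.421, -484.253) − (-118.472, 74.030) = (-182.949, -558.283) km/h.
Magnitude = |(-182.949, -558.283)| = 587.495 km/h.

587.50 km/h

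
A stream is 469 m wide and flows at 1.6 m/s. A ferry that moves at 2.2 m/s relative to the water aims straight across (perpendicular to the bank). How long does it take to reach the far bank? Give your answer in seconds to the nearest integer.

213 s

The component of the ferry's velocity perpendicular to the bank is 2.2 m/s.
The current is parallel to the bank, so it does not affect the crossing time.
Time = 469 / 2.200 = 213.182 s.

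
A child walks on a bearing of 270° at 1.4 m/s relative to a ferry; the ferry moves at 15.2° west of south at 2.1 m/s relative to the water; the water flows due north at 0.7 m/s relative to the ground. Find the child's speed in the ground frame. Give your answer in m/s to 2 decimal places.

In east/north components (m/s): child relative to ferry = (-1.400, 0.000); ferry relative to water = (-0.551, -2.027); water relative to ground = (0.000, 0.700).
Sum = (-1.951, -1.327) m/s.
Speed = |(-1.951, -1.327)| = 2.359 m/s.

2.36 m/s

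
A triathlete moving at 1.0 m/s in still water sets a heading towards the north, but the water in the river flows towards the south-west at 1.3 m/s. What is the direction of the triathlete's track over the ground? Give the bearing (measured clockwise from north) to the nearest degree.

275°

Taking east as x and north as y: velocity relative to the water = (0.000, 1.000) m/s; the water relative to ground = (-0.919, -0.919) m/s.
Velocity relative to ground = (0.000, 1.000) + (-0.919, -0.919) = (-0.919, 0.081) m/s.
Bearing = atan2(-0.92, 0.08) = 275.02° clockwise from north.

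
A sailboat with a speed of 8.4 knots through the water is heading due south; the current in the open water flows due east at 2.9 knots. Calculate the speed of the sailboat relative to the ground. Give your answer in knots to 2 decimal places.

8.89 knots

Taking east as x and north as y: velocity relative to the water = (0.000, -8.400) knots; the water relative to ground = (2.900, 0.000) knots.
Velocity relative to ground = (0.000, -8.400) + (2.900, 0.000) = (2.900, -8.400) knots.
Speed = |(2.900, -8.400)| = 8.887 knots.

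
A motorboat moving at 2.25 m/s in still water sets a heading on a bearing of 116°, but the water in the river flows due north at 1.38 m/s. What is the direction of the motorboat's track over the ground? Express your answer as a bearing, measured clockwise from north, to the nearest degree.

Taking east as x and north as y: velocity relative to the water = (2.022, -0.986) m/s; the water relative to ground = (0.000, 1.380) m/s.
Velocity relative to ground = (2.022, -0.986) + (0.000, 1.380) = (2.022, 0.394) m/s.
Bearing = atan2(2.02, 0.39) = 78.98° clockwise from north.

079°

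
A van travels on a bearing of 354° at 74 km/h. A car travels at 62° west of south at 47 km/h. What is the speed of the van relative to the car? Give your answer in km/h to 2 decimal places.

101.44 km/h

Taking east as x and north as y: van velocity = (-7.735, 73.595) km/h; car velocity = (-41.499, -22.065) km/h.
Velocity of van relative to car = (-7.735, 73.595) − (-41.499, -22.065) = (33.763, 95.660) km/h.
Magnitude = |(33.763, 95.660)| = 101.443 km/h.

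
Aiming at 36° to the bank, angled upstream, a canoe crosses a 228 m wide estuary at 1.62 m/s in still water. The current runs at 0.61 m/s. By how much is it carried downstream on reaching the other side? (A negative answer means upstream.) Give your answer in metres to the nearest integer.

Perpendicular speed = 0.952 m/s; crossing time = 228 / 0.952 = 239.442 s.
Net downstream speed = -0.701 m/s.
Drift = -0.701 × 239.442 = -167.755 m (upstream).

-168 m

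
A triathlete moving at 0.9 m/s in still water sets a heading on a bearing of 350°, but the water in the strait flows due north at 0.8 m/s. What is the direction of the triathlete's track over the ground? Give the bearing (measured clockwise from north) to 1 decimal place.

Taking east as x and north as y: velocity relative to the water = (-0.156, 0.886) m/s; the water relative to ground = (0.000, 0.800) m/s.
Velocity relative to ground = (-0.156, 0.886) + (0.000, 0.800) = (-0.156, 1.686) m/s.
Bearing = atan2(-0.16, 1.69) = 354.71° clockwise from north.

354.7°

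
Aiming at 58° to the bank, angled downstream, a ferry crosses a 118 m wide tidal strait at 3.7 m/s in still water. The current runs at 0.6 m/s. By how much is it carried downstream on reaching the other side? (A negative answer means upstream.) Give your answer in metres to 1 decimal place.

Perpendicular speed = 3.138 m/s; crossing time = 118 / 3.138 = 37.606 s.
Net downstream speed = 2.561 m/s.
Drift = 2.561 × 37.606 = 96.298 m (downstream).

96.3 m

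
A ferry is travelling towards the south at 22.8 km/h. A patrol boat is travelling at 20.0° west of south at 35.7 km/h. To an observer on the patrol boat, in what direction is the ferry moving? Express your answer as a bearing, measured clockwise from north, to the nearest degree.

Taking east as x and north as y: ferry velocity = (0.000, -22.800) km/h; patrol boat velocity = (-12.210, -33.547) km/h.
Velocity of ferry relative to patrol boat = (0.000, -22.800) − (-12.210, -33.547) = (12.210, 10.747) km/h.
Bearing = atan2(12.21, 10.75) = 48.65° clockwise from north.

049°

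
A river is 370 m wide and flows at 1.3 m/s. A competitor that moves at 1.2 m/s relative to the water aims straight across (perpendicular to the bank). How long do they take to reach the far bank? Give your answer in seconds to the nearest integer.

The component of the competitor's velocity perpendicular to the bank is 1.2 m/s.
The current is parallel to the bank, so it does not affect the crossing time.
Time = 370 / 1.200 = 308.333 s.

308 s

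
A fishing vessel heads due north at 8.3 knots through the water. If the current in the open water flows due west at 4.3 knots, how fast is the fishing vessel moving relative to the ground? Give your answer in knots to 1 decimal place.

9.3 knots

Taking east as x and north as y: velocity relative to the water = (0.000, 8.300) knots; the water relative to ground = (-4.300, 0.000) knots.
Velocity relative to ground = (0.000, 8.300) + (-4.300, 0.000) = (-4.300, 8.300) knots.
Speed = |(-4.300, 8.300)| = 9.348 knots.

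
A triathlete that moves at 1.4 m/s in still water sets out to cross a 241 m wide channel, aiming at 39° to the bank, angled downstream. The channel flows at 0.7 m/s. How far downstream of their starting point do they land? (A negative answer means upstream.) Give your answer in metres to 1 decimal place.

Perpendicular speed = 0.881 m/s; crossing time = 241 / 0.881 = 273.538 s.
Net downstream speed = 1.788 m/s.
Drift = 1.788 × 273.538 = 489.087 m (downstream).

489.1 m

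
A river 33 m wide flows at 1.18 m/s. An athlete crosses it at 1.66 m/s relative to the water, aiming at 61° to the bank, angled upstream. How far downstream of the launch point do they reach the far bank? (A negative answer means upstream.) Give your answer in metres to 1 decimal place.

Perpendicular speed = 1.452 m/s; crossing time = 33 / 1.452 = 22.729 s.
Net downstream speed = 0.375 m/s.
Drift = 0.375 × 22.729 = 8.528 m (downstream).

8.5 m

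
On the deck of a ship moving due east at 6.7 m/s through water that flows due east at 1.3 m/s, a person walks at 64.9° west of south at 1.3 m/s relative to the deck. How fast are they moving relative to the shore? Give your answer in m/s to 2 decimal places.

6.85 m/s

In east/north components (m/s): person relative to ship = (-1.177, -0.551); ship relative to water = (6.700, 0.000); water relative to ground = (1.300, 0.000).
Sum = (6.823, -0.551) m/s.
Speed = |(6.823, -0.551)| = 6.845 m/s.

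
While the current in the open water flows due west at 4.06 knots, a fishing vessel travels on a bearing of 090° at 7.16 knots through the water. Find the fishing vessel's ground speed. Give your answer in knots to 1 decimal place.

Taking east as x and north as y: velocity relative to the water = (7.160, 0.000) knots; the water relative to ground = (-4.060, 0.000) knots.
Velocity relative to ground = (7.160, 0.000) + (-4.060, 0.000) = (3.100, 0.000) knots.
Speed = |(3.100, 0.000)| = 3.100 knots.

3.1 knots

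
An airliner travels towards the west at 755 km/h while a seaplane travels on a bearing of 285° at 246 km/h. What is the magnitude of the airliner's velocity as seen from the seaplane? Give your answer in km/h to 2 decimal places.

521.29 km/h

Taking east as x and north as y: airliner velocity = (-755.000, 0.000) km/h; seaplane velocity = (-237.618, 63.669) km/h.
Velocity of airliner relative to seaplane = (-755.000, 0.000) − (-237.618, 63.669) = (-517.382, -63.669) km/h.
Magnitude = |(-517.382, -63.669)| = 521.285 km/h.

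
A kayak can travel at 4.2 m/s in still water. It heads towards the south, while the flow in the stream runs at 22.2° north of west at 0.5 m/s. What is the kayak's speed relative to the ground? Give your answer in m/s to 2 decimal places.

Taking east as x and north as y: velocity relative to the water = (0.000, -4.200) m/s; the water relative to ground = (-0.463, 0.189) m/s.
Velocity relative to ground = (0.000, -4.200) + (-0.463, 0.189) = (-0.463, -4.011) m/s.
Speed = |(-0.463, -4.011)| = 4.038 m/s.

4.04 m/s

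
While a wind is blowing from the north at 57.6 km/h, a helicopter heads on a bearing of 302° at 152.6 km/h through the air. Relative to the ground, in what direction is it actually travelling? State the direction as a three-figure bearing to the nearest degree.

280°

Taking east as x and north as y: velocity relative to the air = (-129.412, 80.866) km/h; the air relative to ground = (0.000, -57.600) km/h.
Velocity relative to ground = (-129.412, 80.866) + (0.000, -57.600) = (-129.412, 23.266) km/h.
Bearing = atan2(-129.41, 23.27) = 280.19° clockwise from north.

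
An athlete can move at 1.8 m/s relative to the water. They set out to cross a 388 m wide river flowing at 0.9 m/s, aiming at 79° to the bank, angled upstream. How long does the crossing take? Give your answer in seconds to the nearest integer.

The component of the athlete's velocity perpendicular to the bank is 1.8 × sin 79° = 1.767 m/s.
The flow acts along the bank and has no component across it.
Time = 388 / 1.767 = 219.590 s.

220 s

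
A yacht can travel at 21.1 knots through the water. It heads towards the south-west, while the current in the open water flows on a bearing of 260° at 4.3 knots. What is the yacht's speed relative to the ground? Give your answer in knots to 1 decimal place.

Taking east as x and north as y: velocity relative to the water = (-14.920, -14.920) knots; the water relative to ground = (-4.235, -0.747) knots.
Velocity relative to ground = (-14.920, -14.920) + (-4.235, -0.747) = (-19.155, -15.667) knots.
Speed = |(-19.155, -15.667)| = 24.746 knots.

24.7 knots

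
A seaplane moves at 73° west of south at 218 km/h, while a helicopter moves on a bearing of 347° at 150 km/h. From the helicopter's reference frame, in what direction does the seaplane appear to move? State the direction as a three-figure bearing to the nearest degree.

Taking east as x and north as y: seaplane velocity = (-208.474, -63.737) km/h; helicopter velocity = (-33.743, 146.156) km/h.
Velocity of seaplane relative to helicopter = (-208.474, -63.737) − (-33.743, 146.156) = (-174.732, -209.893) km/h.
Bearing = atan2(-174.73, -209.89) = 219.78° clockwise from north.

220°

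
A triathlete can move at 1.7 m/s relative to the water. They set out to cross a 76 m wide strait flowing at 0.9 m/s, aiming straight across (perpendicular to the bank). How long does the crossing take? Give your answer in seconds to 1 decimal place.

The component of the triathlete's velocity perpendicular to the bank is 1.7 m/s.
The current is parallel to the bank, so it does not affect the crossing time.
Time = 76 / 1.700 = 44.706 s.

44.7 s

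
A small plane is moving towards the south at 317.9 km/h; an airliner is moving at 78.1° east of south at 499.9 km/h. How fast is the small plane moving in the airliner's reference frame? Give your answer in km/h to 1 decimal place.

Taking east as x and north as y: small plane velocity = (0.000, -317.900) km/h; airliner velocity = (489.157, -103.081) km/h.
Velocity of small plane relative to airliner = (0.000, -317.900) − (489.157, -103.081) = (-489.157, -214.819) km/h.
Magnitude = |(-489.157, -214.819)| = 534.248 km/h.

534.2 km/h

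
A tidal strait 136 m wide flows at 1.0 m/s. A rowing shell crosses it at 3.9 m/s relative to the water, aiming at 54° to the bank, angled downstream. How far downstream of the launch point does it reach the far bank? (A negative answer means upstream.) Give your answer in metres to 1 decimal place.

141.9 m

Perpendicular speed = 3.155 m/s; crossing time = 136 / 3.155 = 43.104 s.
Net downstream speed = 3.292 m/s.
Drift = 3.292 × 43.104 = 141.914 m (downstream).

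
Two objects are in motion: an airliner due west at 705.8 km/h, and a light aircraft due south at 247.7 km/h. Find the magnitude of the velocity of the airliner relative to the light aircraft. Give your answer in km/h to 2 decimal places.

748.00 km/h

Taking east as x and north as y: airliner velocity = (-705.800, 0.000) km/h; light aircraft velocity = (0.000, -247.700) km/h.
Velocity of airliner relative to light aircraft = (-705.800, 0.000) − (0.000, -247.700) = (-705.800, 247.700) km/h.
Magnitude = |(-705.800, 247.700)| = 748.003 km/h.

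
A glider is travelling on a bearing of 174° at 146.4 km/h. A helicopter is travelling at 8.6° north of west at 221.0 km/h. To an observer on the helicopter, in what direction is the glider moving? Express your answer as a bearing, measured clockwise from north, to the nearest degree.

Taking east as x and north as y: glider velocity = (15.303, -145.598) km/h; helicopter velocity = (-218.515, 33.047) km/h.
Velocity of glider relative to helicopter = (15.303, -145.598) − (-218.515, 33.047) = (233.818, -178.645) km/h.
Bearing = atan2(233.82, -178.65) = 127.38° clockwise from north.

127°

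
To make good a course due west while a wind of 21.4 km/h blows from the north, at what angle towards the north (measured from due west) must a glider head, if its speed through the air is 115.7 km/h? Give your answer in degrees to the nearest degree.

11°

The wind pushes perpendicular to the desired track; the heading must have a component into the wind equal to 21.4 km/h: 115.7 sin θ = 21.4.
sin θ = 0.1850, so θ = 10.659°.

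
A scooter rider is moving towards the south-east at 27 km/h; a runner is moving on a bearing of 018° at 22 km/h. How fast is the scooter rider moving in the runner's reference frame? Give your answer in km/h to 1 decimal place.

41.9 km/h

Taking east as x and north as y: scooter rider velocity = (19.092, -19.092) km/h; runner velocity = (6.798, 20.923) km/h.
Velocity of scooter rider relative to runner = (19.092, -19.092) − (6.798, 20.923) = (12.294, -40.015) km/h.
Magnitude = |(12.294, -40.015)| = 41.861 km/h.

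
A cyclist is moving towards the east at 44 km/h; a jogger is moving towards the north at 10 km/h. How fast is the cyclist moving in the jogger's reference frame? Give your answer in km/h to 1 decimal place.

45.1 km/h

Taking east as x and north as y: cyclist velocity = (44.000, 0.000) km/h; jogger velocity = (0.000, 10.000) km/h.
Velocity of cyclist relative to jogger = (44.000, 0.000) − (0.000, 10.000) = (44.000, -10.000) km/h.
Magnitude = |(44.000, -10.000)| = 45.122 km/h.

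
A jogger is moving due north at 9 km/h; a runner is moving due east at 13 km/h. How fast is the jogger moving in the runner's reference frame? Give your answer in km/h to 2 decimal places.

15.81 km/h

Taking east as x and north as y: jogger velocity = (0.000, 9.000) km/h; runner velocity = (13.000, 0.000) km/h.
Velocity of jogger relative to runner = (0.000, 9.000) − (13.000, 0.000) = (-13.000, 9.000) km/h.
Magnitude = |(-13.000, 9.000)| = 15.811 km/h.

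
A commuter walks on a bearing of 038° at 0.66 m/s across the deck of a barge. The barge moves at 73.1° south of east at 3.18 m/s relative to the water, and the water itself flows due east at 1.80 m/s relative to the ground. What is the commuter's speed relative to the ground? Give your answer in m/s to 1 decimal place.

In east/north components (m/s): commuter relative to barge = (0.406, 0.520); barge relative to water = (0.924, -3.043); water relative to ground = (1.800, 0.000).
Sum = (3.131, -2.523) m/s.
Speed = |(3.131, -2.523)| = 4.021 m/s.

4.0 m/s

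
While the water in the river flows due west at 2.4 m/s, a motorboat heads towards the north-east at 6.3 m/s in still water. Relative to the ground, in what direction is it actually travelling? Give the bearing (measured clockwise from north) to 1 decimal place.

Taking east as x and north as y: velocity relative to the water = (4.455, 4.455) m/s; the water relative to ground = (-2.400, 0.000) m/s.
Velocity relative to ground = (4.455, 4.455) + (-2.400, 0.000) = (2.055, 4.455) m/s.
Bearing = atan2(2.05, 4.45) = 24.76° clockwise from north.

024.8°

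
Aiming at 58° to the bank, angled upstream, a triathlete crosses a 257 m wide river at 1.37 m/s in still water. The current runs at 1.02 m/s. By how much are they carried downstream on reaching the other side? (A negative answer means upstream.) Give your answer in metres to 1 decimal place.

Perpendicular speed = 1.162 m/s; crossing time = 257 / 1.162 = 221.204 s.
Net downstream speed = 0.294 m/s.
Drift = 0.294 × 221.204 = 65.036 m (downstream).

65.0 m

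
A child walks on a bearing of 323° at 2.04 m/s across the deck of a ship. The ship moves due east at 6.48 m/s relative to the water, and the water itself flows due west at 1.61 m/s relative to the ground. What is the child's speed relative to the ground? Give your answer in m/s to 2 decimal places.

3.99 m/s

In east/north components (m/s): child relative to ship = (-1.228, 1.629); ship relative to water = (6.480, 0.000); water relative to ground = (-1.610, 0.000).
Sum = (3.642, 1.629) m/s.
Speed = |(3.642, 1.629)| = 3.990 m/s.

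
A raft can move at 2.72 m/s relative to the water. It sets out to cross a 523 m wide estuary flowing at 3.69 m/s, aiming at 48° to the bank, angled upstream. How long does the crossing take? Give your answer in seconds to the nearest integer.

259 s

The component of the raft's velocity perpendicular to the bank is 2.72 × sin 48° = 2.021 m/s.
The current is parallel to the bank, so it does not affect the crossing time.
Time = 523 / 2.021 = 258.737 s.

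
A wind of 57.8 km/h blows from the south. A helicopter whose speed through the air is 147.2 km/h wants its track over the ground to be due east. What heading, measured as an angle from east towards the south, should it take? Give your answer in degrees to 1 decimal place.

The wind pushes perpendicular to the desired track; the heading must have a component into the wind equal to 57.8 km/h: 147.2 sin θ = 57.8.
sin θ = 0.3927, so θ = 23.120°.

23.1°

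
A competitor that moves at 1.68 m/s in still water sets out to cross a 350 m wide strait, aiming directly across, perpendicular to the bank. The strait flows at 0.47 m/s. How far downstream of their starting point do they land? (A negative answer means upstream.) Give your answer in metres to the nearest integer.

Perpendicular speed = 1.680 m/s; crossing time = 350 / 1.680 = 208.333 s.
Net downstream speed = 0.470 m/s.
Drift = 0.470 × 208.333 = 97.917 m (downstream).

98 m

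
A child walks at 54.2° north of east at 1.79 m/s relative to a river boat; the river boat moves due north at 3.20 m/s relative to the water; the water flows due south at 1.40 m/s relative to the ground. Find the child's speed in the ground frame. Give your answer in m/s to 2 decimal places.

3.42 m/s

In east/north components (m/s): child relative to river boat = (1.047, 1.452); river boat relative to water = (0.000, 3.200); water relative to ground = (0.000, -1.400).
Sum = (1.047, 3.252) m/s.
Speed = |(1.047, 3.252)| = 3.416 m/s.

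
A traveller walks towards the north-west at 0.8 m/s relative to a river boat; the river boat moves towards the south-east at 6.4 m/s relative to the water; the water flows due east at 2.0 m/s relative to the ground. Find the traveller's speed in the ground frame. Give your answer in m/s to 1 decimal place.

In east/north components (m/s): traveller relative to river boat = (-0.566, 0.566); river boat relative to water = (4.525, -4.525); water relative to ground = (2.000, 0.000).
Sum = (5.960, -3.960) m/s.
Speed = |(5.960, -3.960)| = 7.155 m/s.

7.2 m/s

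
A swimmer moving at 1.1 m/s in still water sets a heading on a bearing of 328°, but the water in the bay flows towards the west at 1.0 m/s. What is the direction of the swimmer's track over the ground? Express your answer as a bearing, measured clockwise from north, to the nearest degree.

Taking east as x and north as y: velocity relative to the water = (-0.583, 0.933) m/s; the water relative to ground = (-1.000, 0.000) m/s.
Velocity relative to ground = (-0.583, 0.933) + (-1.000, 0.000) = (-1.583, 0.933) m/s.
Bearing = atan2(-1.58, 0.93) = 300.51° clockwise from north.

301°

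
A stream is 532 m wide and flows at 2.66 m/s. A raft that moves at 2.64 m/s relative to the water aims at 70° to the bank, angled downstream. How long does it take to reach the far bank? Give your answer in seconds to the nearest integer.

214 s

The component of the raft's velocity perpendicular to the bank is 2.64 × sin 70° = 2.481 m/s.
The current is parallel to the bank, so it does not affect the crossing time.
Time = 532 / 2.481 = 214.448 s.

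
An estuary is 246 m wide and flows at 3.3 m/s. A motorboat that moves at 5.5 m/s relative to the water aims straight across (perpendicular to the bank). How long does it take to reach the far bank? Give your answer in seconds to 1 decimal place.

44.7 s

The component of the motorboat's velocity perpendicular to the bank is 5.5 m/s.
Only the cross-stream component determines the crossing time; the current contributes nothing perpendicular to the bank.
Time = 246 / 5.500 = 44.727 s.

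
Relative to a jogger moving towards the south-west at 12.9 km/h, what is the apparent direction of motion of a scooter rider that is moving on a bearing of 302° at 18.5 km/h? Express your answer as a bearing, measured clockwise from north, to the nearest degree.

Taking east as x and north as y: scooter rider velocity = (-15.689, 9.804) km/h; jogger velocity = (-9.122, -9.122) km/h.
Velocity of scooter rider relative to jogger = (-15.689, 9.804) − (-9.122, -9.122) = (-6.567, 18.925) km/h.
Bearing = atan2(-6.57, 18.93) = 340.86° clockwise from north.

341°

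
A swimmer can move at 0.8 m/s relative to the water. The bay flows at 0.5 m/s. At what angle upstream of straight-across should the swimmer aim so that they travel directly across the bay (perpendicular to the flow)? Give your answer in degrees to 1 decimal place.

38.7°

To cancel the current, the upstream component of the swimmer's velocity must equal the flow: 0.8 sin θ = 0.5.
sin θ = 0.5 / 0.8 = 0.6250.
θ = arcsin(0.6250) = 38.682°.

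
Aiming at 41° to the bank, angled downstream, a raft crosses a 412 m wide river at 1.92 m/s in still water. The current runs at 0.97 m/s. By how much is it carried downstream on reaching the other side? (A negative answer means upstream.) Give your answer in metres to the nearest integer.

791 m

Perpendicular speed = 1.260 m/s; crossing time = 412 / 1.260 = 327.079 s.
Net downstream speed = 2.419 m/s.
Drift = 2.419 × 327.079 = 791.219 m (downstream).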